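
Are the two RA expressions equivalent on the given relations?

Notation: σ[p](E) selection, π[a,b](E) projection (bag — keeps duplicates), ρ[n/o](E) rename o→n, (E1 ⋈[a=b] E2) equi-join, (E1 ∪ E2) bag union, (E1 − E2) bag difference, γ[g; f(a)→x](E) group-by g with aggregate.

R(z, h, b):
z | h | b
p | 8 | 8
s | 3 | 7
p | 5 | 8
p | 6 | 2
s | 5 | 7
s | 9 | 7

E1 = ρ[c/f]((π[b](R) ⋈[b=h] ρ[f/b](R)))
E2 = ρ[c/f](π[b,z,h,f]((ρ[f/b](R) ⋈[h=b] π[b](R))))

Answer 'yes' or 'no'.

E1 subexpression sizes:
  R → 6
  π[b](R) → 6
  R → 6
  ρ[f/b](R) → 6
  (π[b](R) ⋈[b=h] ρ[f/b](R)) → 2
  ρ[c/f]((π[b](R) ⋈[b=h] ρ[f/b](R))) → 2
E2 subexpression sizes:
  R → 6
  ρ[f/b](R) → 6
  R → 6
  π[b](R) → 6
  (ρ[f/b](R) ⋈[h=b] π[b](R)) → 2
  π[b,z,h,f]((ρ[f/b](R) ⋈[h=b] π[b](R))) → 2
  ρ[c/f](π[b,z,h,f]((ρ[f/b](R) ⋈[h=b] π[b](R)))) → 2

E1 and E2 produce the same multiset:
b | z | h | c
8 | p | 8 | 8
8 | p | 8 | 8

yes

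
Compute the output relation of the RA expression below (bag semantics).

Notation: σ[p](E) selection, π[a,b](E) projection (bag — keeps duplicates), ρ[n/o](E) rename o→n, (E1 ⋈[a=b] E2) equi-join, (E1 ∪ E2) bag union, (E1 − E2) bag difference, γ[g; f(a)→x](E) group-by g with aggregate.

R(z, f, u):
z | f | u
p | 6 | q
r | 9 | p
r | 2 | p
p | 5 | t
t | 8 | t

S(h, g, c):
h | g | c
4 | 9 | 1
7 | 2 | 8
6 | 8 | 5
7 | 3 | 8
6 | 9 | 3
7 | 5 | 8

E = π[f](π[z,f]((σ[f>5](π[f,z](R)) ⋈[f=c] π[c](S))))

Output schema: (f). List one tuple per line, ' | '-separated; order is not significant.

Row counts bottom-up:
  R → 5
  π[f,z](R) → 5
  σ[f>5](π[f,z](R)) → 3
  S → 6
  π[c](S) → 6
  (σ[f>5](π[f,z](R)) ⋈[f=c] π[c](S)) → 3
  π[z,f]((σ[f>5](π[f,z](R)) ⋈[f=c] π[c](S))) → 3
  π[f](π[z,f]((σ[f>5](π[f,z](R)) ⋈[f=c] π[c](S)))) → 3

== RESULT ==
f
8
8
8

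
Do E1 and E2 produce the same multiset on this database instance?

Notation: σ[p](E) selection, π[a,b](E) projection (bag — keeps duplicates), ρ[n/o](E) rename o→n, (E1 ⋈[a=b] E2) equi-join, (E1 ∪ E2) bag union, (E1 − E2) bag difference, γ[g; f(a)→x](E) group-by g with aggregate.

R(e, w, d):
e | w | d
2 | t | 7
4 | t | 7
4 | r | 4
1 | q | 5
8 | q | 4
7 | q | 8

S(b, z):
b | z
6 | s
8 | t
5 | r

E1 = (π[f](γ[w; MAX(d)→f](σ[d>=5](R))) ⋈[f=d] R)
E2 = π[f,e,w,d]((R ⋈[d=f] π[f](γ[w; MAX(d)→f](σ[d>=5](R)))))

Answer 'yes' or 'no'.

E1 per-node cardinality:
  R → 6
  σ[d>=5](R) → 4
  γ[w; MAX(d)→f](σ[d>=5](R)) → 2
  π[f](γ[w; MAX(d)→f](σ[d>=5](R))) → 2
  R → 6
  (π[f](γ[w; MAX(d)→f](σ[d>=5](R))) ⋈[f=d] R) → 3
E2 per-node cardinality:
  R → 6
  R → 6
  σ[d>=5](R) → 4
  γ[w; MAX(d)→f](σ[d>=5](R)) → 2
  π[f](γ[w; MAX(d)→f](σ[d>=5](R))) → 2
  (R ⋈[d=f] π[f](γ[w; MAX(d)→f](σ[d>=5](R)))) → 3
  π[f,e,w,d]((R ⋈[d=f] π[f](γ[w; MAX(d)→f](σ[d>=5](R))))) → 3

E1 and E2 produce the same multiset:
f | e | w | d
7 | 2 | t | 7
7 | 4 | t | 7
8 | 7 | q | 8

yes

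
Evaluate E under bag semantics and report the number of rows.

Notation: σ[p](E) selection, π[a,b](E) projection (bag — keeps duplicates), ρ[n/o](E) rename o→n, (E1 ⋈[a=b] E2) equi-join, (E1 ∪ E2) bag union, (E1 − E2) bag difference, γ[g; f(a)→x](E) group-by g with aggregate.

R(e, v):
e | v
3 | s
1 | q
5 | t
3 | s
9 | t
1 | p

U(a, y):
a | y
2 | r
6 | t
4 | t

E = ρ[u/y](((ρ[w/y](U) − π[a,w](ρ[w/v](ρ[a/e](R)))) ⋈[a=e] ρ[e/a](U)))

Per-node cardinality:
  U → 3
  ρ[w/y](U) → 3
  R → 6
  ρ[a/e](R) → 6
  ρ[w/v](ρ[a/e](R)) → 6
  π[a,w](ρ[w/v](ρ[a/e](R))) → 6
  (ρ[w/y](U) − π[a,w](ρ[w/v](ρ[a/e](R)))) → 3
  U → 3
  ρ[e/a](U) → 3
  ((ρ[w/y](U) − π[a,w](ρ[w/v](ρ[a/e](R)))) ⋈[a=e] ρ[e/a](U)) → 3
  ρ[u/y](((ρ[w/y](U) − π[a,w](ρ[w/v](ρ[a/e](R)))) ⋈[a=e] ρ[e/a](U))) → 3

|E| = 3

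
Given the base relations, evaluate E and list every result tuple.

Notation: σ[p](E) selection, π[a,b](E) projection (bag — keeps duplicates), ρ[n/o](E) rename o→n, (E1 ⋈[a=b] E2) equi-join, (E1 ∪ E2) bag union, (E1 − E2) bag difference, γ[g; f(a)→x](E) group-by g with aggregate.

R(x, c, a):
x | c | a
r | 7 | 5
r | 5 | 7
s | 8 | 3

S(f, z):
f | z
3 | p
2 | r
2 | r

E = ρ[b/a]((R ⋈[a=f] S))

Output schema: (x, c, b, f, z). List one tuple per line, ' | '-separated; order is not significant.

Stepwise |·|:
  R → 3
  S → 3
  (R ⋈[a=f] S) → 1
  ρ[b/a]((R ⋈[a=f] S)) → 1

== RESULT ==
x | c | b | f | z
s | 8 | 3 | 3 | p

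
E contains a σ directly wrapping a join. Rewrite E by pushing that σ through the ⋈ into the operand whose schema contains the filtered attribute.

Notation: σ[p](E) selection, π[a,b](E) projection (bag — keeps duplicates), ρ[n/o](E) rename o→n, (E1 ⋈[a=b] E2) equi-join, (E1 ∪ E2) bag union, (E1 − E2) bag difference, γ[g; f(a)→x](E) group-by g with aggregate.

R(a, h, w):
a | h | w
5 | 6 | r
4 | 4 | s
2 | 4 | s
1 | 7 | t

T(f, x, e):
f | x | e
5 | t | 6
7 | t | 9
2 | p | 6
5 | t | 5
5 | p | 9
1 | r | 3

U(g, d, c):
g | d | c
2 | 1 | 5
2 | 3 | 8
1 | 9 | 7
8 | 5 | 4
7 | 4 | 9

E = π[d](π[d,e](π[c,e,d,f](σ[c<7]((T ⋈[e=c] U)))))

σ filters on c, owned by the right side.
E' = π[d](π[d,e](π[c,e,d,f]((T ⋈[e=c] σ[c<7](U)))))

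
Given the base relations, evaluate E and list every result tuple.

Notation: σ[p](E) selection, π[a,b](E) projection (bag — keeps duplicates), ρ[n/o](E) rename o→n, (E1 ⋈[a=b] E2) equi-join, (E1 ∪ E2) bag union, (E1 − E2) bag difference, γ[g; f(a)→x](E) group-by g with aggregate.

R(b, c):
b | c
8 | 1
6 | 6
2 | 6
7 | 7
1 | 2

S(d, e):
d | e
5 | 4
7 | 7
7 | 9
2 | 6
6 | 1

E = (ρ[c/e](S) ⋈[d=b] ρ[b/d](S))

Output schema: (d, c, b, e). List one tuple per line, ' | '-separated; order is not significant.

Stepwise |·|:
  S → 5
  ρ[c/e](S) → 5
  S → 5
  ρ[b/d](S) → 5
  (ρ[c/e](S) ⋈[d=b] ρ[b/d](S)) → 7

== RESULT ==
d | c | b | e
2 | 6 | 2 | 6
5 | 4 | 5 | 4
6 | 1 | 6 | 1
7 | 7 | 7 | 7
7 | 7 | 7 | 9
7 | 9 | 7 | 7
7 | 9 | 7 | 9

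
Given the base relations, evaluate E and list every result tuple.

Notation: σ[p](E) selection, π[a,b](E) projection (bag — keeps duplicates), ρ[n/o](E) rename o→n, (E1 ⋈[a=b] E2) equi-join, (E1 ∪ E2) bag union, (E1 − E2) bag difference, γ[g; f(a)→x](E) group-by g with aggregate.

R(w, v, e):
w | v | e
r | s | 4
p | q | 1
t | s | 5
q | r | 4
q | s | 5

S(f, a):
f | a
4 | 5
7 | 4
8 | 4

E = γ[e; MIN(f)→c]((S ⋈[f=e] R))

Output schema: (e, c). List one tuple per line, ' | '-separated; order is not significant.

Subexpression sizes:
  S → 3
  R → 5
  (S ⋈[f=e] R) → 2
  γ[e; MIN(f)→c]((S ⋈[f=e] R)) → 1

== RESULT ==
e | c
4 | 4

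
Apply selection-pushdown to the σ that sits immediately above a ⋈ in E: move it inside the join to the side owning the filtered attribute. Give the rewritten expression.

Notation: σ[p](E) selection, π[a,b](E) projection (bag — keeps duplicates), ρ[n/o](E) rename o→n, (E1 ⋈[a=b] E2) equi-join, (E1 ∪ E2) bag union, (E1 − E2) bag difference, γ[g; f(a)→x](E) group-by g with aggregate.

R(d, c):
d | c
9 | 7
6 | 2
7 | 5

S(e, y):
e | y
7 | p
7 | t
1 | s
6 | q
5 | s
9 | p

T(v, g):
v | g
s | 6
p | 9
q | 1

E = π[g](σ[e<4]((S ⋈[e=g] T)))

σ filters on e, owned by the left side.
E' = π[g]((σ[e<4](S) ⋈[e=g] T))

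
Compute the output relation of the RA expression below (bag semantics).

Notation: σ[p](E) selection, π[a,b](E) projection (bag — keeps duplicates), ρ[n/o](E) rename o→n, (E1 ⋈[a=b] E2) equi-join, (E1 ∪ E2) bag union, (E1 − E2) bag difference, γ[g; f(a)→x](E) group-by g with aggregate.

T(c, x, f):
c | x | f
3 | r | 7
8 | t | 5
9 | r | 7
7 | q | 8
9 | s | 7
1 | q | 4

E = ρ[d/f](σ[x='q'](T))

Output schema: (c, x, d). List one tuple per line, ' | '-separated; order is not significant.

Subexpression sizes:
  T → 6
  σ[x='q'](T) → 2
  ρ[d/f](σ[x='q'](T)) → 2

== RESULT ==
c | x | d
1 | q | 4
7 | q | 8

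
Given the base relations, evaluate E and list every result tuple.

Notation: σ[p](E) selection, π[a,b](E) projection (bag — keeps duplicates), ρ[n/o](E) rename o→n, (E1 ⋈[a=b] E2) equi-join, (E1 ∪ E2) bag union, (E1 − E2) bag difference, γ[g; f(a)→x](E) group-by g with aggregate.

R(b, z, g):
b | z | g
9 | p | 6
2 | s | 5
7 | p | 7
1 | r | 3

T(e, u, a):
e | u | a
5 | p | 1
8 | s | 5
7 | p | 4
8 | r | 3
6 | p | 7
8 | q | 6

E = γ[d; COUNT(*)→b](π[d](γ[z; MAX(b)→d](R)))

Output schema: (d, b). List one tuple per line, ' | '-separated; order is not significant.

Per-node cardinality:
  R → 4
  γ[z; MAX(b)→d](R) → 3
  π[d](γ[z; MAX(b)→d](R)) → 3
  γ[d; COUNT(*)→b](π[d](γ[z; MAX(b)→d](R))) → 3

== RESULT ==
d | b
1 | 1
2 | 1
9 | 1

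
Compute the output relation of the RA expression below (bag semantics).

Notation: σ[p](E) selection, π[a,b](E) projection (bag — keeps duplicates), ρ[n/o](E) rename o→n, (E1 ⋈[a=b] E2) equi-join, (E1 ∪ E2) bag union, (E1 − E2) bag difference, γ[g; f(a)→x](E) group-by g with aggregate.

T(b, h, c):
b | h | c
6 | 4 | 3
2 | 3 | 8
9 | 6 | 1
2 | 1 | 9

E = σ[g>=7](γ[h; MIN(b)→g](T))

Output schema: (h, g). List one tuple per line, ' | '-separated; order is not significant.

Stepwise |·|:
  T → 4
  γ[h; MIN(b)→g](T) → 4
  σ[g>=7](γ[h; MIN(b)→g](T)) → 1

== RESULT ==
h | g
6 | 9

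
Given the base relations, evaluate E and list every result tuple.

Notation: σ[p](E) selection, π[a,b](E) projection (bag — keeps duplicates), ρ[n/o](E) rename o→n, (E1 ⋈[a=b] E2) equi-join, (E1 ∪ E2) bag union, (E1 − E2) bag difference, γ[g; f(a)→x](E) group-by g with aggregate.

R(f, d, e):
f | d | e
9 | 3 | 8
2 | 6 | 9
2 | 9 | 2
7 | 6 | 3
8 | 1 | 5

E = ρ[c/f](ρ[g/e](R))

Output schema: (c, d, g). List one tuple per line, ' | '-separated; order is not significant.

Subexpression sizes:
  R → 5
  ρ[g/e](R) → 5
  ρ[c/f](ρ[g/e](R)) → 5

== RESULT ==
c | d | g
2 | 6 | 9
2 | 9 | 2
7 | 6 | 3
8 | 1 | 5
9 | 3 | 8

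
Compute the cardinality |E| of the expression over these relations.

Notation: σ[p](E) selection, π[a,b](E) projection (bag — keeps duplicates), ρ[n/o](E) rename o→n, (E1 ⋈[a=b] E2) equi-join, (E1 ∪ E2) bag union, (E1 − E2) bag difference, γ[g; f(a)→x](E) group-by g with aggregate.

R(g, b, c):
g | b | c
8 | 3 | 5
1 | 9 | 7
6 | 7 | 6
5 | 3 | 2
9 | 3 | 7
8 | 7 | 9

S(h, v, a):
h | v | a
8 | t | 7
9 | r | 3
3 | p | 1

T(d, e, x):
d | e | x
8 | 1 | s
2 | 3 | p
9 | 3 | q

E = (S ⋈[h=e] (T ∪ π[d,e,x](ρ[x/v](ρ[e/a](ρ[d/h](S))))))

Subexpression sizes:
  S → 3
  T → 3
  S → 3
  ρ[d/h](S) → 3
  ρ[e/a](ρ[d/h](S)) → 3
  ρ[x/v](ρ[e/a](ρ[d/h](S))) → 3
  π[d,e,x](ρ[x/v](ρ[e/a](ρ[d/h](S)))) → 3
  (T ∪ π[d,e,x](ρ[x/v](ρ[e/a](ρ[d/h](S))))) → 6
  (S ⋈[h=e] (T ∪ π[d,e,x](ρ[x/v](ρ[e/a](ρ[d/h](S)))))) → 3

|E| = 3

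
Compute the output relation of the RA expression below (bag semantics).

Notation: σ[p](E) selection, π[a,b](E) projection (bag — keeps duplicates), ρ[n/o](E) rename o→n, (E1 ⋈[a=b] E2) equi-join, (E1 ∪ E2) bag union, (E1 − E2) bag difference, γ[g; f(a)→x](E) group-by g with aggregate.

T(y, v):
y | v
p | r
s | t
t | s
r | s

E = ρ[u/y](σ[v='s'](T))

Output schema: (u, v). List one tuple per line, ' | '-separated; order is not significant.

Per-node cardinality:
  T → 4
  σ[v='s'](T) → 2
  ρ[u/y](σ[v='s'](T)) → 2

== RESULT ==
u | v
r | s
t | s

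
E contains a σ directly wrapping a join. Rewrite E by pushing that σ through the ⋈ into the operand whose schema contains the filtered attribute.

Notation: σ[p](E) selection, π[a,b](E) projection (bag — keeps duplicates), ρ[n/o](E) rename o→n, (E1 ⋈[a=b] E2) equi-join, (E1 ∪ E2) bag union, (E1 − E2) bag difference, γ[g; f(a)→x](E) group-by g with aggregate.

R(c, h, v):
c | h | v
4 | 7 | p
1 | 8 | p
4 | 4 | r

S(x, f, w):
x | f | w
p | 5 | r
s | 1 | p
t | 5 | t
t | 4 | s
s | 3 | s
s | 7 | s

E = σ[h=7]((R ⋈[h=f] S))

σ filters on h, owned by the left side.
E' = (σ[h=7](R) ⋈[h=f] S)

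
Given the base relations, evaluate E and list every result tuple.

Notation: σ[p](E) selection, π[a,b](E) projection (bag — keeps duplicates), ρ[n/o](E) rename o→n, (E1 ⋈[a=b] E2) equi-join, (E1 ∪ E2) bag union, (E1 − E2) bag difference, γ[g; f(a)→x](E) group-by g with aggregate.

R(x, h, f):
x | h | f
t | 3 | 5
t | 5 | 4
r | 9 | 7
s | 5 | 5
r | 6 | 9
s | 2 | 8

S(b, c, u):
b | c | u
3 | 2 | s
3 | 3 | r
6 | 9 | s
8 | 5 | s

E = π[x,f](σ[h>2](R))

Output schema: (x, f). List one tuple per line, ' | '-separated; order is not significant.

Per-node cardinality:
  R → 6
  σ[h>2](R) → 5
  π[x,f](σ[h>2](R)) → 5

== RESULT ==
x | f
r | 7
r | 9
s | 5
t | 4
t | 5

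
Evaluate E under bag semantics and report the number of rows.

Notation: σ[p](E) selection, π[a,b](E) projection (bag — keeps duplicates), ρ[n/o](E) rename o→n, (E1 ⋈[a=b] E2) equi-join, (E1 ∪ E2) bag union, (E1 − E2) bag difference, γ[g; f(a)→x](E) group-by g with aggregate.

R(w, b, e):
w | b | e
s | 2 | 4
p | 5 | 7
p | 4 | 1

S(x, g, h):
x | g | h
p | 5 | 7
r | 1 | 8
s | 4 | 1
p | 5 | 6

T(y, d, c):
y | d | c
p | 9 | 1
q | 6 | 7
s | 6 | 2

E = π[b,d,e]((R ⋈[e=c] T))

Row counts bottom-up:
  R → 3
  T → 3
  (R ⋈[e=c] T) → 2
  π[b,d,e]((R ⋈[e=c] T)) → 2

|E| = 2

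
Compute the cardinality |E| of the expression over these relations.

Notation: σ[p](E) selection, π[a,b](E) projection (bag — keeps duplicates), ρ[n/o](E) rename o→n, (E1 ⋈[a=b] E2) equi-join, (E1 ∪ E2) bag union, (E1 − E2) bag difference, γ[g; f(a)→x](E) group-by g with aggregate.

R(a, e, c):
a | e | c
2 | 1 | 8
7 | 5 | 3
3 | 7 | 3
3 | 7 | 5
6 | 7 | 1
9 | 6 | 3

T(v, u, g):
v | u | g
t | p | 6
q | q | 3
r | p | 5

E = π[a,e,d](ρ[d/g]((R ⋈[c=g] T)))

Subexpression sizes:
  R → 6
  T → 3
  (R ⋈[c=g] T) → 4
  ρ[d/g]((R ⋈[c=g] T)) → 4
  π[a,e,d](ρ[d/g]((R ⋈[c=g] T))) → 4

|E| = 4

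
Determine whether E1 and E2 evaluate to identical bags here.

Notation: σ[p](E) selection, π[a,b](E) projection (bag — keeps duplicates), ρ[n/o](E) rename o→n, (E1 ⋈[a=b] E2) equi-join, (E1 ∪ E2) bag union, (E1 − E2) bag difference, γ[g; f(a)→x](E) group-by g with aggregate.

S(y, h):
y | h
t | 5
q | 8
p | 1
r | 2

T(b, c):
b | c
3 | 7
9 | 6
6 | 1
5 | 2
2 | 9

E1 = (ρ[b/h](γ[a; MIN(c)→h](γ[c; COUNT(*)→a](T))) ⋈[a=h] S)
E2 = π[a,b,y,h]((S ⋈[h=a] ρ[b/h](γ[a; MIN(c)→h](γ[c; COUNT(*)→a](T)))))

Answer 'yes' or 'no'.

E1 per-node cardinality:
  T → 5
  γ[c; COUNT(*)→a](T) → 5
  γ[a; MIN(c)→h](γ[c; COUNT(*)→a](T)) → 1
  ρ[b/h](γ[a; MIN(c)→h](γ[c; COUNT(*)→a](T))) → 1
  S → 4
  (ρ[b/h](γ[a; MIN(c)→h](γ[c; COUNT(*)→a](T))) ⋈[a=h] S) → 1
E2 per-node cardinality:
  S → 4
  T → 5
  γ[c; COUNT(*)→a](T) → 5
  γ[a; MIN(c)→h](γ[c; COUNT(*)→a](T)) → 1
  ρ[b/h](γ[a; MIN(c)→h](γ[c; COUNT(*)→a](T))) → 1
  (S ⋈[h=a] ρ[b/h](γ[a; MIN(c)→h](γ[c; COUNT(*)→a](T)))) → 1
  π[a,b,y,h]((S ⋈[h=a] ρ[b/h](γ[a; MIN(c)→h](γ[c; COUNT(*)→a](T))))) → 1

E1 and E2 produce the same multiset:
a | b | y | h
1 | 1 | p | 1

yes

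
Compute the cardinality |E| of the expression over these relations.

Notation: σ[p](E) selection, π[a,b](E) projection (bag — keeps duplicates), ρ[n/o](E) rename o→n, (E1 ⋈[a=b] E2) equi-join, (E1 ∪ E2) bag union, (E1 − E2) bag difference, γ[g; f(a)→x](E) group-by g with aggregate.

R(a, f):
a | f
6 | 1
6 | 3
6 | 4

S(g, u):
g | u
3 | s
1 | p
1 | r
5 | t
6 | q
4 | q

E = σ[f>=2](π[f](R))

Stepwise |·|:
  R → 3
  π[f](R) → 3
  σ[f>=2](π[f](R)) → 2

|E| = 2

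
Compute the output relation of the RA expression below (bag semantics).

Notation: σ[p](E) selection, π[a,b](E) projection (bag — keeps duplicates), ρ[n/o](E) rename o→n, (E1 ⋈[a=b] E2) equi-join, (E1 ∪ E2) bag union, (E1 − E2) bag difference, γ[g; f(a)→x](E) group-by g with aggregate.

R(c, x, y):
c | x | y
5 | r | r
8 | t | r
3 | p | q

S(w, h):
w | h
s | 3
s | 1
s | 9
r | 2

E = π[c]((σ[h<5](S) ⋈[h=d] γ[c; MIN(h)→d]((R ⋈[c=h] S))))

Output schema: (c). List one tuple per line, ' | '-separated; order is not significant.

Row counts bottom-up:
  S → 4
  σ[h<5](S) → 3
  R → 3
  S → 4
  (R ⋈[c=h] S) → 1
  γ[c; MIN(h)→d]((R ⋈[c=h] S)) → 1
  (σ[h<5](S) ⋈[h=d] γ[c; MIN(h)→d]((R ⋈[c=h] S))) → 1
  π[c]((σ[h<5](S) ⋈[h=d] γ[c; MIN(h)→d]((R ⋈[c=h] S)))) → 1

== RESULT ==
c
3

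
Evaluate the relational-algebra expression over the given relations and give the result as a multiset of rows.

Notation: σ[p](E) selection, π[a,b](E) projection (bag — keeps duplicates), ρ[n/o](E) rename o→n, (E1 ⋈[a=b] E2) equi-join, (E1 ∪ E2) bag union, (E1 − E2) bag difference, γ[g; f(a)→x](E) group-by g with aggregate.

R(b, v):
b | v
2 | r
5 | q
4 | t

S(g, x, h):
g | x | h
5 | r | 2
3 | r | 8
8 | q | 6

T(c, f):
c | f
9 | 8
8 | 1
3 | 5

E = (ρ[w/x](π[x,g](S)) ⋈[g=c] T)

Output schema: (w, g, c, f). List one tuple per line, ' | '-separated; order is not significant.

Stepwise |·|:
  S → 3
  π[x,g](S) → 3
  ρ[w/x](π[x,g](S)) → 3
  T → 3
  (ρ[w/x](π[x,g](S)) ⋈[g=c] T) → 2

== RESULT ==
w | g | c | f
q | 8 | 8 | 1
r | 3 | 3 | 5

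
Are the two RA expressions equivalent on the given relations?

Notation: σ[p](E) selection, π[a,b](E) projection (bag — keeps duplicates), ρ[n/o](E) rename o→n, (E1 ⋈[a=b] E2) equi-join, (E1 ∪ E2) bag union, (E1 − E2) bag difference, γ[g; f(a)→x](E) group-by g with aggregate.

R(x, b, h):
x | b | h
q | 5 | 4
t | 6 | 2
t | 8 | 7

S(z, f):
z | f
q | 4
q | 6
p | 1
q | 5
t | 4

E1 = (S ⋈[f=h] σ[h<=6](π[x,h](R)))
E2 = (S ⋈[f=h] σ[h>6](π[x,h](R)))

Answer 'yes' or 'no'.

E1 stepwise |·|:
  S → 5
  R → 3
  π[x,h](R) → 3
  σ[h<=6](π[x,h](R)) → 2
  (S ⋈[f=h] σ[h<=6](π[x,h](R))) → 2
E2 stepwise |·|:
  S → 5
  R → 3
  π[x,h](R) → 3
  σ[h>6](π[x,h](R)) → 1
  (S ⋈[f=h] σ[h>6](π[x,h](R))) → 0

E1 result:
z | f | x | h
q | 4 | q | 4
t | 4 | q | 4
E2 result:
z | f | x | h
(0 rows)
Witness: ('t', 4, 'q', 4) appears 1× in E1 but 0× in E2.

no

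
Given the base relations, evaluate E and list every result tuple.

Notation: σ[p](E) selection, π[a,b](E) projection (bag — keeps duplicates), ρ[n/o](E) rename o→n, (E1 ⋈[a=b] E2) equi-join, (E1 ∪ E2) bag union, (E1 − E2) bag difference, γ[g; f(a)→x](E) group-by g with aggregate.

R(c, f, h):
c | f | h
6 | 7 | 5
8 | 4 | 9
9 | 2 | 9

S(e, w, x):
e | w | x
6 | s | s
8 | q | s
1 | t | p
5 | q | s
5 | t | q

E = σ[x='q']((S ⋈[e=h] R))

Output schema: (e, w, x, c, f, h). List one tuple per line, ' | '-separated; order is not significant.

Stepwise |·|:
  S → 5
  R → 3
  (S ⋈[e=h] R) → 2
  σ[x='q']((S ⋈[e=h] R)) → 1

== RESULT ==
e | w | x | c | f | h
5 | t | q | 6 | 7 | 5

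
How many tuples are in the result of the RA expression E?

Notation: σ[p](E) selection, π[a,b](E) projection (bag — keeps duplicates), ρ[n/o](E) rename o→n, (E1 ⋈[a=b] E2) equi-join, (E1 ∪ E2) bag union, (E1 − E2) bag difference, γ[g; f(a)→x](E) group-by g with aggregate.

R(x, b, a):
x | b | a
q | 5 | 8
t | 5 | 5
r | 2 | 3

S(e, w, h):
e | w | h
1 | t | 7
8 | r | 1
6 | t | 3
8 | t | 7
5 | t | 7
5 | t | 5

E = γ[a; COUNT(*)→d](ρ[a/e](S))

Subexpression sizes:
  S → 6
  ρ[a/e](S) → 6
  γ[a; COUNT(*)→d](ρ[a/e](S)) → 4

|E| = 4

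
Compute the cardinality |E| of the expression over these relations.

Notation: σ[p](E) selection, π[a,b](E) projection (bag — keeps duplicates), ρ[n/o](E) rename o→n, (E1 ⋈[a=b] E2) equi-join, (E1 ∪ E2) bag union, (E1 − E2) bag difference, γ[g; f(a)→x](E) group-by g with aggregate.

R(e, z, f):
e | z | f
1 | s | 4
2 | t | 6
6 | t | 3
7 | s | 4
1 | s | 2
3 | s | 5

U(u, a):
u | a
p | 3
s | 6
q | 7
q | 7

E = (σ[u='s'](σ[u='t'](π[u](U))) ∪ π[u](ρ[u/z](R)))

Per-node cardinality:
  U → 4
  π[u](U) → 4
  σ[u='t'](π[u](U)) → 0
  σ[u='s'](σ[u='t'](π[u](U))) → 0
  R → 6
  ρ[u/z](R) → 6
  π[u](ρ[u/z](R)) → 6
  (σ[u='s'](σ[u='t'](π[u](U))) ∪ π[u](ρ[u/z](R))) → 6

|E| = 6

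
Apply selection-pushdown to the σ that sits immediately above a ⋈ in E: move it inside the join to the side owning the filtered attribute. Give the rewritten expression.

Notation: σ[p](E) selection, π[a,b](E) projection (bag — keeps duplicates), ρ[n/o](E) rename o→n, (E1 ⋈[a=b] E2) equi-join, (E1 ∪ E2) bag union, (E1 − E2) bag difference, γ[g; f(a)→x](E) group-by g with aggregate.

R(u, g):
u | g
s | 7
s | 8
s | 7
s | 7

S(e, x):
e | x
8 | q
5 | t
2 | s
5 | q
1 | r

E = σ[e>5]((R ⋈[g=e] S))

σ filters on e, owned by the right side.
E' = (R ⋈[g=e] σ[e>5](S))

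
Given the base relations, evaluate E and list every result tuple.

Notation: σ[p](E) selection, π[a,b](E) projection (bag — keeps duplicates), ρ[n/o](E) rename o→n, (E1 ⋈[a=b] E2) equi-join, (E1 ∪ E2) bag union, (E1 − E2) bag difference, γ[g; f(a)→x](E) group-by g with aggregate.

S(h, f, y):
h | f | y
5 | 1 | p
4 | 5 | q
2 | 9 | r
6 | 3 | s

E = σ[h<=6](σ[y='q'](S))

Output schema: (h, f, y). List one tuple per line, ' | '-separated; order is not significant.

Row counts bottom-up:
  S → 4
  σ[y='q'](S) → 1
  σ[h<=6](σ[y='q'](S)) → 1

== RESULT ==
h | f | y
4 | 5 | q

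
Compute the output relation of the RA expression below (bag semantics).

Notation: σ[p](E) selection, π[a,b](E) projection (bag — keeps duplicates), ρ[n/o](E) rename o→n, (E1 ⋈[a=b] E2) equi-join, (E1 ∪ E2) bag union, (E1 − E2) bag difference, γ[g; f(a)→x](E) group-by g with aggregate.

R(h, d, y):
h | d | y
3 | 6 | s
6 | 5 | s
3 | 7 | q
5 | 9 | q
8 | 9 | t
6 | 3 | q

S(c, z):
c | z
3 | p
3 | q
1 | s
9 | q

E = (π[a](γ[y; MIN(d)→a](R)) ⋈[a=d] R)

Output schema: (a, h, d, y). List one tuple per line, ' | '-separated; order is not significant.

Row counts bottom-up:
  R → 6
  γ[y; MIN(d)→a](R) → 3
  π[a](γ[y; MIN(d)→a](R)) → 3
  R → 6
  (π[a](γ[y; MIN(d)→a](R)) ⋈[a=d] R) → 4

== RESULT ==
a | h | d | y
3 | 6 | 3 | q
5 | 6 | 5 | s
9 | 5 | 9 | q
9 | 8 | 9 | t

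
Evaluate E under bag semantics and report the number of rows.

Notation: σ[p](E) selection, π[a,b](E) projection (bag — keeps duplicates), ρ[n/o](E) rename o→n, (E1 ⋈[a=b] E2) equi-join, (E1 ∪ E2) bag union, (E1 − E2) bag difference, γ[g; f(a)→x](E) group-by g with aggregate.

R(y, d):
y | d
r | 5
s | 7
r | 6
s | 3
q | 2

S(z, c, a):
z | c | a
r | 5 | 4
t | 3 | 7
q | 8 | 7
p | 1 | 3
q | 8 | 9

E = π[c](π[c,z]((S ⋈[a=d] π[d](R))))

Subexpression sizes:
  S → 5
  R → 5
  π[d](R) → 5
  (S ⋈[a=d] π[d](R)) → 3
  π[c,z]((S ⋈[a=d] π[d](R))) → 3
  π[c](π[c,z]((S ⋈[a=d] π[d](R)))) → 3

|E| = 3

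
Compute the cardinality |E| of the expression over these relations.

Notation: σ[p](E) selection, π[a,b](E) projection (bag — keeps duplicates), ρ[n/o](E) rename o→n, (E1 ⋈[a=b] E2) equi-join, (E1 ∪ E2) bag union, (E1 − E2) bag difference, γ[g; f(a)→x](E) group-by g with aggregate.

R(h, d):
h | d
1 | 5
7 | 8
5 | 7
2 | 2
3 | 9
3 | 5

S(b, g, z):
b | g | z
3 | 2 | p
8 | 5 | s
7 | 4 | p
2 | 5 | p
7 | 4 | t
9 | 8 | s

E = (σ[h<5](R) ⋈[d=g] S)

Per-node cardinality:
  R → 6
  σ[h<5](R) → 4
  S → 6
  (σ[h<5](R) ⋈[d=g] S) → 5

|E| = 5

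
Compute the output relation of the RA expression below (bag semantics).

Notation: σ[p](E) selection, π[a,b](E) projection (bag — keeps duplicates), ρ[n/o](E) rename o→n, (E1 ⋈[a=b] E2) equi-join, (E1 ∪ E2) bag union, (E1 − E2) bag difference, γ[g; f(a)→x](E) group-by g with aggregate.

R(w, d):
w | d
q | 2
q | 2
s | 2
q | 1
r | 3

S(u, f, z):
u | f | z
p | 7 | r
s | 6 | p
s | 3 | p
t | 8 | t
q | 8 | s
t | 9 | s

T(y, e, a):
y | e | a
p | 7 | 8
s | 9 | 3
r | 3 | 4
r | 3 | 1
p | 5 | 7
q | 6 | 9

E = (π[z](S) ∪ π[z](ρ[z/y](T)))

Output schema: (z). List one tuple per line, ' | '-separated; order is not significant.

Per-node cardinality:
  S → 6
  π[z](S) → 6
  T → 6
  ρ[z/y](T) → 6
  π[z](ρ[z/y](T)) → 6
  (π[z](S) ∪ π[z](ρ[z/y](T))) → 12

== RESULT ==
z
p
p
p
p
q
r
r
r
s
s
s
t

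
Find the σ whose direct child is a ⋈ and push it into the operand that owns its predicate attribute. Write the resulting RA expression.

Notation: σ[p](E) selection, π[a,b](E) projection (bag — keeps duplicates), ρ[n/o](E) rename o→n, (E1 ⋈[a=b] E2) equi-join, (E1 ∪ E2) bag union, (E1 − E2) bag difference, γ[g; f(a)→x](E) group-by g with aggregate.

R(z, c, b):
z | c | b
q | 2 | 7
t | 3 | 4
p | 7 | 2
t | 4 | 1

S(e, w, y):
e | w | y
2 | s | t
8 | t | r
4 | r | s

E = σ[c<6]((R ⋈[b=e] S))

σ filters on c, owned by the left side.
E' = (σ[c<6](R) ⋈[b=e] S)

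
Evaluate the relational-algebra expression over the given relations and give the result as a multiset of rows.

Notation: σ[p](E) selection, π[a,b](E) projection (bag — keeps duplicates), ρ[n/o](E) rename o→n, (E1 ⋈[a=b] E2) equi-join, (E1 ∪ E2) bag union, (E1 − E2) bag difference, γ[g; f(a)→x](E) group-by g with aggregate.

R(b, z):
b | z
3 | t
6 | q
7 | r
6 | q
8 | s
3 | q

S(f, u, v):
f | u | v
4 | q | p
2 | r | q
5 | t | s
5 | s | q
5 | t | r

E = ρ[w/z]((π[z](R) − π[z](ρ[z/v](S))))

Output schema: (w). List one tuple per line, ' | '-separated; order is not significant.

Subexpression sizes:
  R → 6
  π[z](R) → 6
  S → 5
  ρ[z/v](S) → 5
  π[z](ρ[z/v](S)) → 5
  (π[z](R) − π[z](ρ[z/v](S))) → 2
  ρ[w/z]((π[z](R) − π[z](ρ[z/v](S)))) → 2

== RESULT ==
w
q
t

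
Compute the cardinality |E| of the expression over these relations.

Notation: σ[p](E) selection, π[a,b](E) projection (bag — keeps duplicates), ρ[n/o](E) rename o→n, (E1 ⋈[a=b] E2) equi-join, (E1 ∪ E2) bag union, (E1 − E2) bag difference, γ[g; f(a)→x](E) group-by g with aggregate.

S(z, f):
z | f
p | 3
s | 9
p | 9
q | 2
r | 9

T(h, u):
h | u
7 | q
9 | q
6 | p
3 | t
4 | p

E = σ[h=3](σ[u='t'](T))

Stepwise |·|:
  T → 5
  σ[u='t'](T) → 1
  σ[h=3](σ[u='t'](T)) → 1

|E| = 1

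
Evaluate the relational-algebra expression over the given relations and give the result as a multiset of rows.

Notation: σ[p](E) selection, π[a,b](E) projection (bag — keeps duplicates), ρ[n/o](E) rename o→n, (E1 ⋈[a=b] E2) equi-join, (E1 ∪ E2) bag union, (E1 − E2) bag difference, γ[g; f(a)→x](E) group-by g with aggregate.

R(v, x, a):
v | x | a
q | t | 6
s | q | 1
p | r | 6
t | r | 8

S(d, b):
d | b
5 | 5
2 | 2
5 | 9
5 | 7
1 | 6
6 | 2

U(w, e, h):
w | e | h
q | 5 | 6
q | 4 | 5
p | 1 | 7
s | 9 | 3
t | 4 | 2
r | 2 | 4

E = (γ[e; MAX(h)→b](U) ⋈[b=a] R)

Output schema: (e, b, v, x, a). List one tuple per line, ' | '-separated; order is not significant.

Per-node cardinality:
  U → 6
  γ[e; MAX(h)→b](U) → 5
  R → 4
  (γ[e; MAX(h)→b](U) ⋈[b=a] R) → 2

== RESULT ==
e | b | v | x | a
5 | 6 | p | r | 6
5 | 6 | q | t | 6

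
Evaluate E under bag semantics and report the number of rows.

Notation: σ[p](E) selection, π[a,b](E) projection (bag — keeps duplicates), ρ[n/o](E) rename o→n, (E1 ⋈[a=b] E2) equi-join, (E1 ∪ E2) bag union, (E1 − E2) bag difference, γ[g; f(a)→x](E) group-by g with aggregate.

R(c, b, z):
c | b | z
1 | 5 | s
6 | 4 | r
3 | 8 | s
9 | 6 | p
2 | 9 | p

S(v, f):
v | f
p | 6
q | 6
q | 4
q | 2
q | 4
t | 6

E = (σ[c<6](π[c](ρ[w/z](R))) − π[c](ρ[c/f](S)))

Stepwise |·|:
  R → 5
  ρ[w/z](R) → 5
  π[c](ρ[w/z](R)) → 5
  σ[c<6](π[c](ρ[w/z](R))) → 3
  S → 6
  ρ[c/f](S) → 6
  π[c](ρ[c/f](S)) → 6
  (σ[c<6](π[c](ρ[w/z](R))) − π[c](ρ[c/f](S))) → 2

|E| = 2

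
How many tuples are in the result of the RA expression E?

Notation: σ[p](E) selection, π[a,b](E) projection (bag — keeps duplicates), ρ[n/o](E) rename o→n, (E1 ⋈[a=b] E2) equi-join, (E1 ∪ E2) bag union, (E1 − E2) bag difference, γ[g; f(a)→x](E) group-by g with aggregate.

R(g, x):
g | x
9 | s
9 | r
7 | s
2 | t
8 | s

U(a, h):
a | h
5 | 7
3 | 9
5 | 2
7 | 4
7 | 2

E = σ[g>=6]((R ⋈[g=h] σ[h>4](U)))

Stepwise |·|:
  R → 5
  U → 5
  σ[h>4](U) → 2
  (R ⋈[g=h] σ[h>4](U)) → 3
  σ[g>=6]((R ⋈[g=h] σ[h>4](U))) → 3

|E| = 3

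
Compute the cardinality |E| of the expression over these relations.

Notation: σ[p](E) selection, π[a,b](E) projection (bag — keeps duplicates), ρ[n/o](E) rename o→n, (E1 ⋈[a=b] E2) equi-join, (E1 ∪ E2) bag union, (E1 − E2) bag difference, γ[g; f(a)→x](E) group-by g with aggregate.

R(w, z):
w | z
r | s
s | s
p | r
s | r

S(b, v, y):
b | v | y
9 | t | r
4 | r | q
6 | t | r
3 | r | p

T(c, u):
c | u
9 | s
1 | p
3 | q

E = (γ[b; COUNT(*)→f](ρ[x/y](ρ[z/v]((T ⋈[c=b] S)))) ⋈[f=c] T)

Row counts bottom-up:
  T → 3
  S → 4
  (T ⋈[c=b] S) → 2
  ρ[z/v]((T ⋈[c=b] S)) → 2
  ρ[x/y](ρ[z/v]((T ⋈[c=b] S))) → 2
  γ[b; COUNT(*)→f](ρ[x/y](ρ[z/v]((T ⋈[c=b] S)))) → 2
  T → 3
  (γ[b; COUNT(*)→f](ρ[x/y](ρ[z/v]((T ⋈[c=b] S)))) ⋈[f=c] T) → 2

|E| = 2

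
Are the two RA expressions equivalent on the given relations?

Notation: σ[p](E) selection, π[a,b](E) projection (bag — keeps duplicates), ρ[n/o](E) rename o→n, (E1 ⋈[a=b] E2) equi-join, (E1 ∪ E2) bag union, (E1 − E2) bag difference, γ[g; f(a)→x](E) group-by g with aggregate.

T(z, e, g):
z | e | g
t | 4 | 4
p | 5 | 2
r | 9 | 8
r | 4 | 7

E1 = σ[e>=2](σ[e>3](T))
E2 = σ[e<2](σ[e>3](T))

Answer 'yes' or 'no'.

E1 row counts bottom-up:
  T → 4
  σ[e>3](T) → 4
  σ[e>=2](σ[e>3](T)) → 4
E2 row counts bottom-up:
  T → 4
  σ[e>3](T) → 4
  σ[e<2](σ[e>3](T)) → 0

E1 result:
z | e | g
p | 5 | 2
r | 4 | 7
r | 9 | 8
t | 4 | 4
E2 result:
z | e | g
(0 rows)
Witness: ('r', 9, 8) appears 1× in E1 but 0× in E2.

no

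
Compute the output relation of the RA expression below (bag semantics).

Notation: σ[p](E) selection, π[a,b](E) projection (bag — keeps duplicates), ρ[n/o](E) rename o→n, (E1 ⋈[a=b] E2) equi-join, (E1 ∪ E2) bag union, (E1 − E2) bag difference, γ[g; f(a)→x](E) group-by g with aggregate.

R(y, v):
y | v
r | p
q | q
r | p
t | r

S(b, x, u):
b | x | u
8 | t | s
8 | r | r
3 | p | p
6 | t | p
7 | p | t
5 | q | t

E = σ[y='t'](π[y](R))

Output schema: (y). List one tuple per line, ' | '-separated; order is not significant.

Subexpression sizes:
  R → 4
  π[y](R) → 4
  σ[y='t'](π[y](R)) → 1

== RESULT ==
y
t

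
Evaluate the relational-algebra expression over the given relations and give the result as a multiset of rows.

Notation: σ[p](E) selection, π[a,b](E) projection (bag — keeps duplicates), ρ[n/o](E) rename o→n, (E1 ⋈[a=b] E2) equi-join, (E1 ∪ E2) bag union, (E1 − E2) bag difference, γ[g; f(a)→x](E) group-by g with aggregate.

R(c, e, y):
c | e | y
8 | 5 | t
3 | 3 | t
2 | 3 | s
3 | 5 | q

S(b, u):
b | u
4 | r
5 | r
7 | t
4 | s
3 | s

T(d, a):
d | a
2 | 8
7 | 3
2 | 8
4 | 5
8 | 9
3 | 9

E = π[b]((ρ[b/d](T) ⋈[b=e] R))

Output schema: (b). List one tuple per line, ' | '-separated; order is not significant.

Row counts bottom-up:
  T → 6
  ρ[b/d](T) → 6
  R → 4
  (ρ[b/d](T) ⋈[b=e] R) → 2
  π[b]((ρ[b/d](T) ⋈[b=e] R)) → 2

== RESULT ==
b
3
3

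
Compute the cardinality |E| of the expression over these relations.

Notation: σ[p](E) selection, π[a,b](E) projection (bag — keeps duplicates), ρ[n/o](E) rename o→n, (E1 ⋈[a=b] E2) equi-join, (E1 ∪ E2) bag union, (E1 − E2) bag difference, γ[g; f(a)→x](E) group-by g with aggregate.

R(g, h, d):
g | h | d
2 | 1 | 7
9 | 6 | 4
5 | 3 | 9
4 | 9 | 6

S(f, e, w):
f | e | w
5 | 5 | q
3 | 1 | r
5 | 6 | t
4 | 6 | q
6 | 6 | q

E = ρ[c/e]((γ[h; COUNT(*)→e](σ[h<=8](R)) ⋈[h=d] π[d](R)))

Row counts bottom-up:
  R → 4
  σ[h<=8](R) → 3
  γ[h; COUNT(*)→e](σ[h<=8](R)) → 3
  R → 4
  π[d](R) → 4
  (γ[h; COUNT(*)→e](σ[h<=8](R)) ⋈[h=d] π[d](R)) → 1
  ρ[c/e]((γ[h; COUNT(*)→e](σ[h<=8](R)) ⋈[h=d] π[d](R))) → 1

|E| = 1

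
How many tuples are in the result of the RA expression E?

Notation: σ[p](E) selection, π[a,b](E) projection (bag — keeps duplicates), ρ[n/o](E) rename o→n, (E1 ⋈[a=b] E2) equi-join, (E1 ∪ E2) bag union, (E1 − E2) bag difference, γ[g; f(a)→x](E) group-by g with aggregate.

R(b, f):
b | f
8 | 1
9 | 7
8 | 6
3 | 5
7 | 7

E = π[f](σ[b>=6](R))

Per-node cardinality:
  R → 5
  σ[b>=6](R) → 4
  π[f](σ[b>=6](R)) → 4

|E| = 4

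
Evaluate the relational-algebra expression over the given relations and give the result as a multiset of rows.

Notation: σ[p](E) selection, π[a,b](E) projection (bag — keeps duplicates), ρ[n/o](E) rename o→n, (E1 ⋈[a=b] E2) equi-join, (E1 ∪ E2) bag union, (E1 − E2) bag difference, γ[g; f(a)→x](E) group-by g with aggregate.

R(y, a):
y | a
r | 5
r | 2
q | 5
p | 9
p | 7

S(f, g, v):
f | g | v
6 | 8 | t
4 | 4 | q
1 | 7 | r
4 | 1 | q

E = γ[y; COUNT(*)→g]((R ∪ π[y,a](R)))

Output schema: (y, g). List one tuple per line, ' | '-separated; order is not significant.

Row counts bottom-up:
  R → 5
  R → 5
  π[y,a](R) → 5
  (R ∪ π[y,a](R)) → 10
  γ[y; COUNT(*)→g]((R ∪ π[y,a](R))) → 3

== RESULT ==
y | g
p | 4
q | 2
r | 4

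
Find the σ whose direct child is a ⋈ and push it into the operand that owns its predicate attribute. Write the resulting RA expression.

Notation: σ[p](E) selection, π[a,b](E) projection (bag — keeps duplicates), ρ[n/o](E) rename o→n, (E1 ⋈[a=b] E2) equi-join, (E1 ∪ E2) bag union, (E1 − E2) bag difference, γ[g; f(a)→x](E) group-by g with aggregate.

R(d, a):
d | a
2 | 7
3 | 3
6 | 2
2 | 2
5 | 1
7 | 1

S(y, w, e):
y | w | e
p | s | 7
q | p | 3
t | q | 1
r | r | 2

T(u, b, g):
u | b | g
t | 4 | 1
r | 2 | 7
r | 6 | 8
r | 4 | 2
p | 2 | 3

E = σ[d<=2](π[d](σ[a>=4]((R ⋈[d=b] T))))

σ filters on a, owned by the left side.
E' = σ[d<=2](π[d]((σ[a>=4](R) ⋈[d=b] T)))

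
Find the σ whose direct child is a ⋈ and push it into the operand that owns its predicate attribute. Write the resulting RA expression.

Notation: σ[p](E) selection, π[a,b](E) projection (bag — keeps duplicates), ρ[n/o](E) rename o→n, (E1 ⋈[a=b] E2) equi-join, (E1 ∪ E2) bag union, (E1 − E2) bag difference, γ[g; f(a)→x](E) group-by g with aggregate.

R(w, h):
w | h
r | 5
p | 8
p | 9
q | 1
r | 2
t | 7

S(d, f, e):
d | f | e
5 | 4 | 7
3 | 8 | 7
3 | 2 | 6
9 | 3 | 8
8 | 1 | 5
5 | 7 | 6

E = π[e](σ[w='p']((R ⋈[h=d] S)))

σ filters on w, owned by the left side.
E' = π[e]((σ[w='p'](R) ⋈[h=d] S))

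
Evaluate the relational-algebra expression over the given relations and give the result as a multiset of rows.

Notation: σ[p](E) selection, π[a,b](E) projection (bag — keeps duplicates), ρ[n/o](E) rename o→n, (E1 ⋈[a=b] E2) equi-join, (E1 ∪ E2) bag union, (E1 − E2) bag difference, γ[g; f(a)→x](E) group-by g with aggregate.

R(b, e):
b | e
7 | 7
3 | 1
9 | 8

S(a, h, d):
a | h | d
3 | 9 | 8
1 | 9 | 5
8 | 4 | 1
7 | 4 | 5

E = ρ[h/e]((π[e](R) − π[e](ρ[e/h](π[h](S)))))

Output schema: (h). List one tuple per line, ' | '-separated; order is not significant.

Per-node cardinality:
  R → 3
  π[e](R) → 3
  S → 4
  π[h](S) → 4
  ρ[e/h](π[h](S)) → 4
  π[e](ρ[e/h](π[h](S))) → 4
  (π[e](R) − π[e](ρ[e/h](π[h](S)))) → 3
  ρ[h/e]((π[e](R) − π[e](ρ[e/h](π[h](S))))) → 3

== RESULT ==
h
1
7
8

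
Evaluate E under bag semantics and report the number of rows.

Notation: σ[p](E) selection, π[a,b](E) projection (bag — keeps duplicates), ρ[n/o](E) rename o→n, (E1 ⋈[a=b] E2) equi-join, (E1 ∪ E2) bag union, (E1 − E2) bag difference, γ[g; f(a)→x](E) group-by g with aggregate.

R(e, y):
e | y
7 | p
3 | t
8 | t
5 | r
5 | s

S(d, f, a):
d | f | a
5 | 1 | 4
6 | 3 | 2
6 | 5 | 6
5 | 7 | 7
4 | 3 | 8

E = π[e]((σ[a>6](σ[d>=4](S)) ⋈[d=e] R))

Per-node cardinality:
  S → 5
  σ[d>=4](S) → 5
  σ[a>6](σ[d>=4](S)) → 2
  R → 5
  (σ[a>6](σ[d>=4](S)) ⋈[d=e] R) → 2
  π[e]((σ[a>6](σ[d>=4](S)) ⋈[d=e] R)) → 2

|E| = 2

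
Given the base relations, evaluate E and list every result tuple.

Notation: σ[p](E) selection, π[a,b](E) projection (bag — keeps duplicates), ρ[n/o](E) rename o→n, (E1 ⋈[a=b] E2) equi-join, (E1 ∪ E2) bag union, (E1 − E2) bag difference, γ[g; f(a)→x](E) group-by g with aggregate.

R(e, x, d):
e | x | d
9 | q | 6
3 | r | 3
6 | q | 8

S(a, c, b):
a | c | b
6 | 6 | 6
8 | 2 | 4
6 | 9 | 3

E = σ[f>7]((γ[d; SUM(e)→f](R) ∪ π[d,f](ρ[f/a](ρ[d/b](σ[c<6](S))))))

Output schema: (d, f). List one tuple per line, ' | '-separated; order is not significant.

Row counts bottom-up:
  R → 3
  γ[d; SUM(e)→f](R) → 3
  S → 3
  σ[c<6](S) → 1
  ρ[d/b](σ[c<6](S)) → 1
  ρ[f/a](ρ[d/b](σ[c<6](S))) → 1
  π[d,f](ρ[f/a](ρ[d/b](σ[c<6](S)))) → 1
  (γ[d; SUM(e)→f](R) ∪ π[d,f](ρ[f/a](ρ[d/b](σ[c<6](S))))) → 4
  σ[f>7]((γ[d; SUM(e)→f](R) ∪ π[d,f](ρ[f/a](ρ[d/b](σ[c<6](S)))))) → 2

== RESULT ==
d | f
4 | 8
6 | 9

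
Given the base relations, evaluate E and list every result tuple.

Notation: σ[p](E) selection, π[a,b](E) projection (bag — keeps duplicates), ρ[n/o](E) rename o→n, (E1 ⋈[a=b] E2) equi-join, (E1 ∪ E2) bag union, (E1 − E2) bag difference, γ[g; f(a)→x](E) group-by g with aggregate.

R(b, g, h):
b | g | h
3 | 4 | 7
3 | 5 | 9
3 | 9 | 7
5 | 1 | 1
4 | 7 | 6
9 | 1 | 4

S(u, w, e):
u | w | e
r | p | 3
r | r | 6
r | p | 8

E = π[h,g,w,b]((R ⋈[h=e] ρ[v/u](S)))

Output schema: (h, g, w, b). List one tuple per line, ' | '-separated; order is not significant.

Stepwise |·|:
  R → 6
  S → 3
  ρ[v/u](S) → 3
  (R ⋈[h=e] ρ[v/u](S)) → 1
  π[h,g,w,b]((R ⋈[h=e] ρ[v/u](S))) → 1

== RESULT ==
h | g | w | b
6 | 7 | r | 4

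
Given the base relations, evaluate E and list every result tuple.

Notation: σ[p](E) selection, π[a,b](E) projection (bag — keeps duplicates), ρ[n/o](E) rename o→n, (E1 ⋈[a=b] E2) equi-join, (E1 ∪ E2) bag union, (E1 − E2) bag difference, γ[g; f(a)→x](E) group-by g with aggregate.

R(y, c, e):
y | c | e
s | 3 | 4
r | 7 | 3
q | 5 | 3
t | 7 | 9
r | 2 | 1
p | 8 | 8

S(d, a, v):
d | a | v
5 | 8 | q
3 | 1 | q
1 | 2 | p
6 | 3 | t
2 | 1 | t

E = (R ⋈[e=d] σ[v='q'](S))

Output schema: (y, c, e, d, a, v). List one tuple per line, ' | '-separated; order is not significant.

Per-node cardinality:
  R → 6
  S → 5
  σ[v='q'](S) → 2
  (R ⋈[e=d] σ[v='q'](S)) → 2

== RESULT ==
y | c | e | d | a | v
q | 5 | 3 | 3 | 1 | q
r | 7 | 3 | 3 | 1 | q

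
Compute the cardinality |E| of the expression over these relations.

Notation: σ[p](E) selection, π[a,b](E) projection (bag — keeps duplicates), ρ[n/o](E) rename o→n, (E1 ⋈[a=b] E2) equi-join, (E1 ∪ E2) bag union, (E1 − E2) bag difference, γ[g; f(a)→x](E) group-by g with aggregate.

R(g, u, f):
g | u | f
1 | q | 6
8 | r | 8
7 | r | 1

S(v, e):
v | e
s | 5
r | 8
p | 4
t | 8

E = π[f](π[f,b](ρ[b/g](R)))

Row counts bottom-up:
  R → 3
  ρ[b/g](R) → 3
  π[f,b](ρ[b/g](R)) → 3
  π[f](π[f,b](ρ[b/g](R))) → 3

|E| = 3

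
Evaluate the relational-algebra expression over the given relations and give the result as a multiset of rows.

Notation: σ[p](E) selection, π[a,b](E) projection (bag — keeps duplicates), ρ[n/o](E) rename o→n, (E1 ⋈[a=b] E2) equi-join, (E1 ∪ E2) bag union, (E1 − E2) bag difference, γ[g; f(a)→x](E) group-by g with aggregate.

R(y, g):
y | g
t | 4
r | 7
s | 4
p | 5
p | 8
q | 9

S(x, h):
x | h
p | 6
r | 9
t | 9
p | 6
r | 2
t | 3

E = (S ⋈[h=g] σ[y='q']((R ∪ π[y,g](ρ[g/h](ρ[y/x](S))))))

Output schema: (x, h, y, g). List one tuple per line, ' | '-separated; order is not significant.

Stepwise |·|:
  S → 6
  R → 6
  S → 6
  ρ[y/x](S) → 6
  ρ[g/h](ρ[y/x](S)) → 6
  π[y,g](ρ[g/h](ρ[y/x](S))) → 6
  (R ∪ π[y,g](ρ[g/h](ρ[y/x](S)))) → 12
  σ[y='q']((R ∪ π[y,g](ρ[g/h](ρ[y/x](S))))) → 1
  (S ⋈[h=g] σ[y='q']((R ∪ π[y,g](ρ[g/h](ρ[y/x](S)))))) → 2

== RESULT ==
x | h | y | g
r | 9 | q | 9
t | 9 | q | 9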